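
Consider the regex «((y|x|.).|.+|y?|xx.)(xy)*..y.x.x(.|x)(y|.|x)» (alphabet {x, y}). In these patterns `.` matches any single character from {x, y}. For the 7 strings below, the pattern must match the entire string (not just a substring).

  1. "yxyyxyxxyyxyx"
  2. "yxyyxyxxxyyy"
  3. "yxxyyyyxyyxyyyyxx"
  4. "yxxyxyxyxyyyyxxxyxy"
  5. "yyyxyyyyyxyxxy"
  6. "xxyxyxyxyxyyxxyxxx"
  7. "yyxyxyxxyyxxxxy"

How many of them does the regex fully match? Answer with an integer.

3

1 → no match
2 → no match
3 → no match
4 → no match
5 → match
6 → match
7 → match
Total matched: 3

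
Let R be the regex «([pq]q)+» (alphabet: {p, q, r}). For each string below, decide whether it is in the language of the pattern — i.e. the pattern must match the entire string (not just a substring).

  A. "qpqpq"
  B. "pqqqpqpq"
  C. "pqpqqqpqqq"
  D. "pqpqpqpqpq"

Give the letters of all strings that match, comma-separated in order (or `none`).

A → no match
B → match
C → match
D → match

B, C, D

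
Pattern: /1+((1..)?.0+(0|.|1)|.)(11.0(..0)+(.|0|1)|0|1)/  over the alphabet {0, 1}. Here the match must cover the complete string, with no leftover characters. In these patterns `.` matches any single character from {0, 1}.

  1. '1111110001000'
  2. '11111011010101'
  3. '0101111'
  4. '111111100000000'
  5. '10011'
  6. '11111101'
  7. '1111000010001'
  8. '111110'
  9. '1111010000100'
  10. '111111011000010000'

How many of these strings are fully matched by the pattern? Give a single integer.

1 → no match
2 → no match
3. '0101111' → no match — must start with '1'
4 → match
5. '10011' → match
6. '11111101' → match
7 → no match
8. '111110' → match
9 → no match
10 → no match
Total matched: 4

4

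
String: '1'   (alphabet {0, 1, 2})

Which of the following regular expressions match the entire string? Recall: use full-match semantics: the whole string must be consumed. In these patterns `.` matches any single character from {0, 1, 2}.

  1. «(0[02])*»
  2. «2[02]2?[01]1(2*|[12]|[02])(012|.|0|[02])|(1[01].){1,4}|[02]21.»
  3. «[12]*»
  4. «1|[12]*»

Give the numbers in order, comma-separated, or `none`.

1 → no match
2 → no match
3 → match
4 → match

3, 4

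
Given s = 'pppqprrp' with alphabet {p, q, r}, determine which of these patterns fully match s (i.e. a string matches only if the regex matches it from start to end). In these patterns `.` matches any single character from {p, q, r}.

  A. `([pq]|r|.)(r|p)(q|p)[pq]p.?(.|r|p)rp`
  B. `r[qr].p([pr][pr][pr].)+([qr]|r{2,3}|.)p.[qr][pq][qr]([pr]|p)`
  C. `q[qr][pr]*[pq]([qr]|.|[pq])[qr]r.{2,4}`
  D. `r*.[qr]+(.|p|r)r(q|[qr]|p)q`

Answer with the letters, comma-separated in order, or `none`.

A → match
B → no match — must start with 'r'
C → no match — must start with 'q'
D → no match — must end with 'q'

A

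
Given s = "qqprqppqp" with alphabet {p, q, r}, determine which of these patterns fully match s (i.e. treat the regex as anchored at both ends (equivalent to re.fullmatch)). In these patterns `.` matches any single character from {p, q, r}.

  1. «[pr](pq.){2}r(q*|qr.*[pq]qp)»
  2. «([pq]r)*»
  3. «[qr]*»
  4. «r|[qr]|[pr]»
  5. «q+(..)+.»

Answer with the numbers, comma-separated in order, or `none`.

5

1 → no match
2 → no match
3 → no match
4 → no match
5 → match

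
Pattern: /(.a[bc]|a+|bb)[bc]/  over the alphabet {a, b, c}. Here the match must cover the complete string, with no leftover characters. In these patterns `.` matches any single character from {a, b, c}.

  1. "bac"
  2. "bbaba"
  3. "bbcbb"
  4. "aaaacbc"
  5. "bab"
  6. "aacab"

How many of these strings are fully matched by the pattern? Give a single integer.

0

1 → no match
2 → no match
3 → no match
4 → no match
5 → no match
6 → no match
Total matched: 0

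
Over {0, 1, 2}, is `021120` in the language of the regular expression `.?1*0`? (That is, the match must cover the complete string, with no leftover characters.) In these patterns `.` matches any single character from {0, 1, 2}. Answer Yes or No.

No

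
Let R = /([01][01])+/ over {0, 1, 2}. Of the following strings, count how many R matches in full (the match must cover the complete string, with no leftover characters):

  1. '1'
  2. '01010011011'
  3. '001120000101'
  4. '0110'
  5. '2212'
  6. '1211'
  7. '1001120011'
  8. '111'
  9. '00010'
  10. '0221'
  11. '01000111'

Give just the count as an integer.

1 → no match
2 → no match
3 → no match
4 → match
5 → no match
6 → no match
7 → no match
8 → no match
9 → no match
10 → no match
11 → match
Total matched: 2

2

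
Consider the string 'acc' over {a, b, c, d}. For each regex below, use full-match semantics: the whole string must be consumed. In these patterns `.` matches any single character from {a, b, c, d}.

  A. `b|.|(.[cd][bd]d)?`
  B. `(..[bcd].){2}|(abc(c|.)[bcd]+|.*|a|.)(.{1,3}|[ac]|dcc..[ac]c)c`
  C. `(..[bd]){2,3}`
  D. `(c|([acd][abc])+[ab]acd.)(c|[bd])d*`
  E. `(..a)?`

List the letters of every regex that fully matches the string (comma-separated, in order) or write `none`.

B

A → no match
B → match
C → no match
D → no match
E → no match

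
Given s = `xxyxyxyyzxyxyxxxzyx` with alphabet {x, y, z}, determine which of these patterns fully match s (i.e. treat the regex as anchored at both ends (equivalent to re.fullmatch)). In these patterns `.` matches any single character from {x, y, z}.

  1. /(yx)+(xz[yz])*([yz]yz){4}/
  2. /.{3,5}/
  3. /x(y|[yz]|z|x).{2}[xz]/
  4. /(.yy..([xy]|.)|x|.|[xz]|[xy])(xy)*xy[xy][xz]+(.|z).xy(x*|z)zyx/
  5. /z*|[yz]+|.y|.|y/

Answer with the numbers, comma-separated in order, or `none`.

4

1 → no match — must start with `yx`
2 → no match
3 → no match
4 → match
5 → no match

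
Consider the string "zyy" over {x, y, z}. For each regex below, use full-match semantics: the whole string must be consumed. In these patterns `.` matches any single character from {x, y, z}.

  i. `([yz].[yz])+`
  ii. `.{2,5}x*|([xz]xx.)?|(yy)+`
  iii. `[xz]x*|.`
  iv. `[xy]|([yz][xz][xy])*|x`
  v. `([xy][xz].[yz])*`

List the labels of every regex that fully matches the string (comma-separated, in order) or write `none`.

i, ii

i → match
ii → match
iii → no match
iv → no match
v → no match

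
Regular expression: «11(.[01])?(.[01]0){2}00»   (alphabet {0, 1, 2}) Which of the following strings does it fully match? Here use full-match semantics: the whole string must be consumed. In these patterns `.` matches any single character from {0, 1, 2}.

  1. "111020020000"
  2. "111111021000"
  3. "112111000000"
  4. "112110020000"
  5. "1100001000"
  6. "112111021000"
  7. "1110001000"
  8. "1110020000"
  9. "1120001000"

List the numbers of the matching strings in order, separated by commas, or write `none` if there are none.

1 → match
2 → match
3 → match
4 → match
5 → match
6 → match
7 → match
8 → match
9 → match

1, 2, 3, 4, 5, 6, 7, 8, 9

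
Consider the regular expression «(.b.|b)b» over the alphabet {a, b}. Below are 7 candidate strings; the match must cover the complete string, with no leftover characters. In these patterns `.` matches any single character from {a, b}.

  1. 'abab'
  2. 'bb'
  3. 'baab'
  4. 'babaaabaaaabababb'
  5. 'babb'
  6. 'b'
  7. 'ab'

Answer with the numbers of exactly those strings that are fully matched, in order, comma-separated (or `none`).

1 → match
2 → match
3 → no match
4 → no match
5 → no match
6 → no match
7 → no match

1, 2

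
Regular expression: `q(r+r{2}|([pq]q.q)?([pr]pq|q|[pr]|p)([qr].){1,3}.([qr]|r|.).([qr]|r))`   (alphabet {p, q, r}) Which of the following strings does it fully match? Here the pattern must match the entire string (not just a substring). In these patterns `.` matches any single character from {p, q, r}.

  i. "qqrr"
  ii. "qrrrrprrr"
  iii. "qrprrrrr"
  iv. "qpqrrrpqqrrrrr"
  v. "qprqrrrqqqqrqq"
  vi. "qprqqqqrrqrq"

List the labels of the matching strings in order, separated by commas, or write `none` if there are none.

i → no match
ii → no match
iii → no match
iv → no match
v → no match
vi → match

vi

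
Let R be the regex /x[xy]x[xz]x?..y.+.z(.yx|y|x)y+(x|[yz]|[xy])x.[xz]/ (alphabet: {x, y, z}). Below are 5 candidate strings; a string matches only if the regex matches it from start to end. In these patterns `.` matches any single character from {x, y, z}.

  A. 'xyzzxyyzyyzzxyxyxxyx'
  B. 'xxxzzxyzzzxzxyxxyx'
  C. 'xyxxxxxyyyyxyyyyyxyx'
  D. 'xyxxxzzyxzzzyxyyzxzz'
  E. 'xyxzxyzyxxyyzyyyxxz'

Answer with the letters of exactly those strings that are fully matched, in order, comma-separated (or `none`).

B, D, E

A → no match
B → match
C → no match
D → match
E → match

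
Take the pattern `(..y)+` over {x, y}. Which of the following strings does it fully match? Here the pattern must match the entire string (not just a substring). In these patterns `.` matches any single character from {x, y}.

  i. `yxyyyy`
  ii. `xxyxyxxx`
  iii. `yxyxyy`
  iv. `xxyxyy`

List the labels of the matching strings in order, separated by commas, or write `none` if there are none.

i → match
ii → no match — must end with `y`
iii → match
iv → match

i, iii, iv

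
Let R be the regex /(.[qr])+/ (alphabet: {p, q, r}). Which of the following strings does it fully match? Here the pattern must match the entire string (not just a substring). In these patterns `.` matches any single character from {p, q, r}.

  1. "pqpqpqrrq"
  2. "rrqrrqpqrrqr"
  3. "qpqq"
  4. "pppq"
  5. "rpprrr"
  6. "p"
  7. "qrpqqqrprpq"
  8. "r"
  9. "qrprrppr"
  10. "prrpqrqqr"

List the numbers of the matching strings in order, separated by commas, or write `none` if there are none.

2

1. "pqpqpqrrq" → no match
2. "rrqrrqpqrrqr" → match
3. "qpqq" → no match
4. "pppq" → no match
5. "rpprrr" → no match
6. "p" → no match
7. "qrpqqqrprpq" → no match
8. "r" → no match
9. "qrprrppr" → no match
10. "prrpqrqqr" → no match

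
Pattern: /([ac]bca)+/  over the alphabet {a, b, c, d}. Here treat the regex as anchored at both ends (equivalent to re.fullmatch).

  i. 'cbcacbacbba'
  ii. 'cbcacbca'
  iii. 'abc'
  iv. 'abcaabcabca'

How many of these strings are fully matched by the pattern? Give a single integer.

1

i. 'cbcacbacbba' → no match — must end with 'bca'
ii. 'cbcacbca' → match
iii. 'abc' → no match — must end with 'bca'
iv. 'abcaabcabca' → no match
Total matched: 1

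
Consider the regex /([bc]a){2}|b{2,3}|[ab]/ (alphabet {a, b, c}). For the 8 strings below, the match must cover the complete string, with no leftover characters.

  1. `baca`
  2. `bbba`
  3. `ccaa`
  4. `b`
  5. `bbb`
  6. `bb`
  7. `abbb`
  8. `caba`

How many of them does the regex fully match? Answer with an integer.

5

1 → match
2 → no match
3 → no match
4 → match
5 → match
6 → match
7 → no match
8 → match
Total matched: 5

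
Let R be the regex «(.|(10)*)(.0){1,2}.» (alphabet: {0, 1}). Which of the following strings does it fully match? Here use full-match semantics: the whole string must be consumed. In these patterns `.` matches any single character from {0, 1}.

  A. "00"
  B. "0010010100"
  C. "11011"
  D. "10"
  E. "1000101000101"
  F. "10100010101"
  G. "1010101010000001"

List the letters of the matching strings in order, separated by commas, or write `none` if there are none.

A → no match
B → no match
C → no match
D → no match
E → no match
F → no match
G → no match

none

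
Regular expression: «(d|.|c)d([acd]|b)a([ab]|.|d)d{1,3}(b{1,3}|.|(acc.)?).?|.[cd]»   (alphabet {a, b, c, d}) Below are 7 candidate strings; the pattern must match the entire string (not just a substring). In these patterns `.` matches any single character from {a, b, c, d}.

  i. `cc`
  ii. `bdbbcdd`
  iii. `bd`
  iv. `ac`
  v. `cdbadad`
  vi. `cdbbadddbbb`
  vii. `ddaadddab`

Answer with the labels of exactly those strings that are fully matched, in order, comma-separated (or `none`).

i. `cc` → match
ii. `bdbbcdd` → no match
iii. `bd` → match
iv. `ac` → match
v. `cdbadad` → no match
vi. `cdbbadddbbb` → no match
vii. `ddaadddab` → match

i, iii, iv, vii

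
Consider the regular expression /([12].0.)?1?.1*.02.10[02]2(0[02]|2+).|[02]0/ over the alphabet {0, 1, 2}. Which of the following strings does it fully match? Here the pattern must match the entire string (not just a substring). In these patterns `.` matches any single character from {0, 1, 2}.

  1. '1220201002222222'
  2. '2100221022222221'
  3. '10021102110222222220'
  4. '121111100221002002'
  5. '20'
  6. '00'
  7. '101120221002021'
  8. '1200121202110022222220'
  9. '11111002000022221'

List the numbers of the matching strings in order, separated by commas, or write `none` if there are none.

1 → match
2 → match
3 → match
4 → match
5. '20' → match
6. '00' → match
7 → match
8 → match
9 → no match

1, 2, 3, 4, 5, 6, 7, 8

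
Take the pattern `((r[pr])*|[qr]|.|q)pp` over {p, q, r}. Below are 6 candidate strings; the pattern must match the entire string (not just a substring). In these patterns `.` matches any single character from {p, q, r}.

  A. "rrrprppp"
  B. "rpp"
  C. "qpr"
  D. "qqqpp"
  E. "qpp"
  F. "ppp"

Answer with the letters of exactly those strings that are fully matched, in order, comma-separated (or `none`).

A → match
B → match
C → no match — must end with "pp"
D → no match
E → match
F → match

A, B, E, F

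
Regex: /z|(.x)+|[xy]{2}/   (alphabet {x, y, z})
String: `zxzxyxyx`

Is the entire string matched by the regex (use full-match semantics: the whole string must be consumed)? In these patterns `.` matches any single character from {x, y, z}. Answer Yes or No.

Yes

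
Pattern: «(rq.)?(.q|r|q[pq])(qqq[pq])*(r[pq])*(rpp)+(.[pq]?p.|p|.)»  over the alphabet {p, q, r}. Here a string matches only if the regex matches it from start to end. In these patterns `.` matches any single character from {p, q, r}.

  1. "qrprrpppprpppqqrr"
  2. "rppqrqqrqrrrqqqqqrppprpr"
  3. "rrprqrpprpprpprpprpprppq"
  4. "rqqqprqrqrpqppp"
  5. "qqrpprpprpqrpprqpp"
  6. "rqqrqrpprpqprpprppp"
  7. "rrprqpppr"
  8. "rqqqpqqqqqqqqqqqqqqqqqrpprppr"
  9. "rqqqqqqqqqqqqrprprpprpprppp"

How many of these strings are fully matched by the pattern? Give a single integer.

1 → no match
2 → no match
3 → match
4 → no match
5 → no match
6 → no match
7 → no match
8 → no match
9 → match
Total matched: 2

2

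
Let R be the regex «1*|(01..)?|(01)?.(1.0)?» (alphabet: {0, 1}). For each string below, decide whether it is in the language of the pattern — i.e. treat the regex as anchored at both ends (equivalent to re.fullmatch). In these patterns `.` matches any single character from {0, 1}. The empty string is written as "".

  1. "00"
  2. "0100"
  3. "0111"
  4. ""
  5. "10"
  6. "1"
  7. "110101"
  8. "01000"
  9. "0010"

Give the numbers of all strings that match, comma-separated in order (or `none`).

1 → no match
2 → match
3 → match
4 → match
5 → no match
6 → match
7 → no match
8 → no match
9 → no match

2, 3, 4, 6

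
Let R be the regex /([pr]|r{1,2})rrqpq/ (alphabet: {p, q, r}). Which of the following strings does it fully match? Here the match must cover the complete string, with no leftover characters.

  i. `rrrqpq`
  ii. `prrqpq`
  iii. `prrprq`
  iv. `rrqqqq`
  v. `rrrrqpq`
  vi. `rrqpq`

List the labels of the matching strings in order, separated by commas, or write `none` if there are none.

i, ii, v

i. `rrrqpq` → match
ii. `prrqpq` → match
iii. `prrprq` → no match — must end with `rrqpq`
iv. `rrqqqq` → no match — must end with `rrqpq`
v. `rrrrqpq` → match
vi. `rrqpq` → no match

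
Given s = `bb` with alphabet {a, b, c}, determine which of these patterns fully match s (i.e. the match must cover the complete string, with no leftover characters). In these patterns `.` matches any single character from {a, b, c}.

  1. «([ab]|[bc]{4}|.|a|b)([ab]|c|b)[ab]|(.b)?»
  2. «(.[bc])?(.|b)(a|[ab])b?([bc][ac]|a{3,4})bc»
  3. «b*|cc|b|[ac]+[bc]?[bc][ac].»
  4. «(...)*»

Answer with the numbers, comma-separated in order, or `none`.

1, 3

1 → match
2 → no match — must end with `bc`
3 → match
4 → no match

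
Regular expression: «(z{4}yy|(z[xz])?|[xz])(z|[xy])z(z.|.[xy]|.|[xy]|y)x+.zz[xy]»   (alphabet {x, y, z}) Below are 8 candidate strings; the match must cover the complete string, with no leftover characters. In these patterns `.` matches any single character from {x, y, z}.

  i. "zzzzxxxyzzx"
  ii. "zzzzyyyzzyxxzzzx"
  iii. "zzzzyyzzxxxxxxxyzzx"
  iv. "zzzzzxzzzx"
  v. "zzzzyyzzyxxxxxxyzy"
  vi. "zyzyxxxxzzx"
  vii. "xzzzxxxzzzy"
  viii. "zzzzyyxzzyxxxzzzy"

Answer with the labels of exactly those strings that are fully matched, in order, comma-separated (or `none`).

i → match
ii → match
iii → match
iv → match
v → no match
vi → match
vii → match
viii → match

i, ii, iii, iv, vi, vii, viii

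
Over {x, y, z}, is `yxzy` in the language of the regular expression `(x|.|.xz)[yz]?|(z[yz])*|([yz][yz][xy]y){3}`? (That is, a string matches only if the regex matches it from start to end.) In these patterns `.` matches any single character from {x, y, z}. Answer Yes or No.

Yes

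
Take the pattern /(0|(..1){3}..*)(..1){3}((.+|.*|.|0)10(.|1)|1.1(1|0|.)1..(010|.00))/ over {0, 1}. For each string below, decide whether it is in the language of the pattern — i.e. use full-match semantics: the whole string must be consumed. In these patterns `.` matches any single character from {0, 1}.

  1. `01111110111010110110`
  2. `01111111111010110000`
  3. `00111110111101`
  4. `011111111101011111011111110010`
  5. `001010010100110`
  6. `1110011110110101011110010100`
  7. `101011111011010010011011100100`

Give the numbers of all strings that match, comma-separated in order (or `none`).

2, 3, 4, 6, 7

1 → no match
2 → match
3 → match
4 → match
5 → no match
6 → match
7 → match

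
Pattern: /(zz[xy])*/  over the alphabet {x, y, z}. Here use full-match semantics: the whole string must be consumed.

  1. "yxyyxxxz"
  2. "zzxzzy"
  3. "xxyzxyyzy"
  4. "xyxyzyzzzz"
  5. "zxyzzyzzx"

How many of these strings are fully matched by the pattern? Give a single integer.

1

1. "yxyyxxxz" → no match
2. "zzxzzy" → match
3. "xxyzxyyzy" → no match
4. "xyxyzyzzzz" → no match
5. "zxyzzyzzx" → no match
Total matched: 1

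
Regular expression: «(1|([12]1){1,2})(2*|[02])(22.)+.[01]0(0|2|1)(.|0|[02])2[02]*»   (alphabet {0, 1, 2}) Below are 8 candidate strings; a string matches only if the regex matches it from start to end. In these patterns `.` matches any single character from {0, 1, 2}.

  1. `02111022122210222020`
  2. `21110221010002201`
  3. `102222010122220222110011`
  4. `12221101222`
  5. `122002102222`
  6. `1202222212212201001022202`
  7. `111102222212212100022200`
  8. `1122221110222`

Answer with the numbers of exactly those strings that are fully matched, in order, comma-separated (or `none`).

1 → no match
2 → no match
3 → no match
4 → match
5 → no match
6 → no match
7 → match
8 → match

4, 7, 8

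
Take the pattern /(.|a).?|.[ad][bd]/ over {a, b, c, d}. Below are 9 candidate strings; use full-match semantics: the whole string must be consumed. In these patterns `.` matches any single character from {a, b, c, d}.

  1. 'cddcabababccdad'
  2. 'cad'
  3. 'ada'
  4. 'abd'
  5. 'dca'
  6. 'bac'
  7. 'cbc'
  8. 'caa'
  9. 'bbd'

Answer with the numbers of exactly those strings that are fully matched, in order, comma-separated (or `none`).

1 → no match
2 → match
3 → no match
4 → no match
5 → no match
6 → no match
7 → no match
8 → no match
9 → no match

2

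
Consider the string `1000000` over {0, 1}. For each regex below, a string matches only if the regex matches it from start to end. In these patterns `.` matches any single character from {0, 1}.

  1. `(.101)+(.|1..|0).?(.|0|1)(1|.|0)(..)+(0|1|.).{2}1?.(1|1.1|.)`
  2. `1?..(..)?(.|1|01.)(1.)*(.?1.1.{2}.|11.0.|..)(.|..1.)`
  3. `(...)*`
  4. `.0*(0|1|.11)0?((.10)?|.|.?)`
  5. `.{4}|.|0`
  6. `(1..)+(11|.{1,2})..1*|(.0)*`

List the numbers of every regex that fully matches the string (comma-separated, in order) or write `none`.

2, 4, 6

1 → no match
2 → match
3 → no match
4 → match
5 → no match
6 → match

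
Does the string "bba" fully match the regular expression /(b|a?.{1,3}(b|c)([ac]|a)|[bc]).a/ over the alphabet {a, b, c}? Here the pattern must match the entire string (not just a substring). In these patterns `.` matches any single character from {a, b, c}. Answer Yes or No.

Yes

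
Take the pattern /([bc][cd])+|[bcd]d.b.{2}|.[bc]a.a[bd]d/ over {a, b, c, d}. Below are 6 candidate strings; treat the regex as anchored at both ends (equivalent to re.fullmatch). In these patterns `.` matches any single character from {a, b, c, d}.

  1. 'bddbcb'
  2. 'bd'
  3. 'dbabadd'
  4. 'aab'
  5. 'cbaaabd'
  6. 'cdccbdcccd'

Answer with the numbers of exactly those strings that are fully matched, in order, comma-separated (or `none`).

1 → match
2 → match
3 → match
4 → no match
5 → match
6 → match

1, 2, 3, 5, 6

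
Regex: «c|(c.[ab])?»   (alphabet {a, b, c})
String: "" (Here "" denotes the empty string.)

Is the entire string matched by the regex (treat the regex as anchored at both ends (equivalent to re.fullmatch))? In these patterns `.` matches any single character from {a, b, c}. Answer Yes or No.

Yes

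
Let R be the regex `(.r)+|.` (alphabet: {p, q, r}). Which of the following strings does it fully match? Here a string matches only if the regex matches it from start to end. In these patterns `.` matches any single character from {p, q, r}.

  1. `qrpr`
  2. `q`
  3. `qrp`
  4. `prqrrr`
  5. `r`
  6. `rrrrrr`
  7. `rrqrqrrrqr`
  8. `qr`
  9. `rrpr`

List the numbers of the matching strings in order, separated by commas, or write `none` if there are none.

1 → match
2 → match
3 → no match
4 → match
5 → match
6 → match
7 → match
8 → match
9 → match

1, 2, 4, 5, 6, 7, 8, 9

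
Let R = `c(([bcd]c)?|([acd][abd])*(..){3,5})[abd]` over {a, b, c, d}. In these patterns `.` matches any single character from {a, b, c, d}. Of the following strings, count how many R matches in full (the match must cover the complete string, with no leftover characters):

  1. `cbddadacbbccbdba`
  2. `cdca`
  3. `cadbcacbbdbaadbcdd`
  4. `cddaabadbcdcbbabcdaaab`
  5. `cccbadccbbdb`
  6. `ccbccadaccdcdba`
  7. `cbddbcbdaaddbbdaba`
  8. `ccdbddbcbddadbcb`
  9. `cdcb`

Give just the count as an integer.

3

1 → no match
2. `cdca` → match
3 → no match
4 → no match
5. `cccbadccbbdb` → match
6 → no match
7 → no match
8 → no match
9. `cdcb` → match
Total matched: 3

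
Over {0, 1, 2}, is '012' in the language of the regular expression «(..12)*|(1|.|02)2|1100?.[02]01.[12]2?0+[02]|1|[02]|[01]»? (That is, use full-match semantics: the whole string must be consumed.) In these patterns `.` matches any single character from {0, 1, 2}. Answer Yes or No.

No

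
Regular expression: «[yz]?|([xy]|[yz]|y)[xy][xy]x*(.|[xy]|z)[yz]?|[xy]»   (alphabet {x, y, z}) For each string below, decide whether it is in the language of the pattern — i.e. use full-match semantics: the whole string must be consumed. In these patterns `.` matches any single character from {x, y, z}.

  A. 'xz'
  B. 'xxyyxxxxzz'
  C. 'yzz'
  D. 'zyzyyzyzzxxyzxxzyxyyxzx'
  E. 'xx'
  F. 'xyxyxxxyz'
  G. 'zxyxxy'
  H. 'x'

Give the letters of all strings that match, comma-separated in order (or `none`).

A → no match
B → no match
C → no match
D → no match
E → no match
F → no match
G → match
H → match

G, H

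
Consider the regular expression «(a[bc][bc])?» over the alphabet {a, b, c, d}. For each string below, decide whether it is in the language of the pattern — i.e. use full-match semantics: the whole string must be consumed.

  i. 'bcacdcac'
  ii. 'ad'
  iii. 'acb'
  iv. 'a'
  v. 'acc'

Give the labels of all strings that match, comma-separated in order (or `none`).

iii, v

i → no match
ii → no match
iii → match
iv → no match
v → match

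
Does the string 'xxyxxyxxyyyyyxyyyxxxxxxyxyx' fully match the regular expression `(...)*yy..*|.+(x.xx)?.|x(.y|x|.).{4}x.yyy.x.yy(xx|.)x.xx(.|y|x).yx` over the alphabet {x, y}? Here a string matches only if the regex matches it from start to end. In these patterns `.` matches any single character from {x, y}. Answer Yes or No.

Yes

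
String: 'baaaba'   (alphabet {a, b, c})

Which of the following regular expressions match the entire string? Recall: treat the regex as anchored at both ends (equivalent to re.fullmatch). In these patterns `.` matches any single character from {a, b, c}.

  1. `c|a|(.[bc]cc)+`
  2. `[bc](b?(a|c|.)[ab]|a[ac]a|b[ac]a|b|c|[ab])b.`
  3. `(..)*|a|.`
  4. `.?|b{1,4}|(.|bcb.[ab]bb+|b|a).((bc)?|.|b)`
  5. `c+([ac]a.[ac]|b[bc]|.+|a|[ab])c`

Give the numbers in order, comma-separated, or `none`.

1 → no match
2 → match
3 → match
4 → no match
5 → no match — must start with 'c'

2, 3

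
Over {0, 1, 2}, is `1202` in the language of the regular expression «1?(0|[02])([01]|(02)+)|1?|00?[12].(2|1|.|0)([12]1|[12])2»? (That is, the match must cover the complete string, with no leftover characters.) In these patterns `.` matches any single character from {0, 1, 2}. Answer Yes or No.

Yes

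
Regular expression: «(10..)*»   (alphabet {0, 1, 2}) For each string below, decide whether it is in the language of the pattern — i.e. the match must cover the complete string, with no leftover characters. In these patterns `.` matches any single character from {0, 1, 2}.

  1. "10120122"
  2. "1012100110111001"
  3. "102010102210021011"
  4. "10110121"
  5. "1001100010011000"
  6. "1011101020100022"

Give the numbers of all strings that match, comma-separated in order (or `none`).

1 → no match
2 → match
3 → no match
4 → no match
5 → match
6 → no match

2, 5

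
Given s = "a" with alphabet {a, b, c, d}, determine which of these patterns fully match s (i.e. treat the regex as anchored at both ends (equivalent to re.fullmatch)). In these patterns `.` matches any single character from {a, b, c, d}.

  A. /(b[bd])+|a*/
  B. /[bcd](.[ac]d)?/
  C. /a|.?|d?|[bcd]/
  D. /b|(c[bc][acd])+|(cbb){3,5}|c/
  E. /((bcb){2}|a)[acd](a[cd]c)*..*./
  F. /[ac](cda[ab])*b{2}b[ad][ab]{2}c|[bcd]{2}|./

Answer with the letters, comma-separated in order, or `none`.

A, C, F

A → match
B → no match
C → match
D → no match
E → no match
F → match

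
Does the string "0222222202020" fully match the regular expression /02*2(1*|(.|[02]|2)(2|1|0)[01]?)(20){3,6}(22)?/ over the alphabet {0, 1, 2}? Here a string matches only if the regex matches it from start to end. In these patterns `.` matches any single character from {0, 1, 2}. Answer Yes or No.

Yes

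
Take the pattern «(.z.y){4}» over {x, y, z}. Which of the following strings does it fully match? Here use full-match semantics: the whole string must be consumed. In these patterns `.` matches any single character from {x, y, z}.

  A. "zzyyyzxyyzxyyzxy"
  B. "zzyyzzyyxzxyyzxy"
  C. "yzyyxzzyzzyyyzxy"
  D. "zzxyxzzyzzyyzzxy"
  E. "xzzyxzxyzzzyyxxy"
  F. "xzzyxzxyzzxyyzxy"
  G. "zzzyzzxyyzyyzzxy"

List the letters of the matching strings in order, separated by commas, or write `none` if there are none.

A → match
B → match
C → match
D → match
E → no match
F → match
G → match

A, B, C, D, F, G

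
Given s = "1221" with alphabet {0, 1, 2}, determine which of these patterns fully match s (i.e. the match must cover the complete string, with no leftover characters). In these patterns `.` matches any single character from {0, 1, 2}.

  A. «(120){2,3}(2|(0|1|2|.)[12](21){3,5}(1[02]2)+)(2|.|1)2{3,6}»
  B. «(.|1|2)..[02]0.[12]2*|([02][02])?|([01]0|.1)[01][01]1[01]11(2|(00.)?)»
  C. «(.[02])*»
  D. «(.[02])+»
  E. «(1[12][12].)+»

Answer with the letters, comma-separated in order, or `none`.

E

A → no match — must start with "120"
B → no match
C → no match
D → no match
E → match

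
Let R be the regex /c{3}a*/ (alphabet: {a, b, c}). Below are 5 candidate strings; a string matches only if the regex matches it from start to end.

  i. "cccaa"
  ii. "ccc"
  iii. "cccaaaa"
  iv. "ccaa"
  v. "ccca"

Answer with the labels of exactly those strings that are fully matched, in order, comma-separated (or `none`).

i, ii, iii, v

i → match
ii → match
iii → match
iv → no match
v → match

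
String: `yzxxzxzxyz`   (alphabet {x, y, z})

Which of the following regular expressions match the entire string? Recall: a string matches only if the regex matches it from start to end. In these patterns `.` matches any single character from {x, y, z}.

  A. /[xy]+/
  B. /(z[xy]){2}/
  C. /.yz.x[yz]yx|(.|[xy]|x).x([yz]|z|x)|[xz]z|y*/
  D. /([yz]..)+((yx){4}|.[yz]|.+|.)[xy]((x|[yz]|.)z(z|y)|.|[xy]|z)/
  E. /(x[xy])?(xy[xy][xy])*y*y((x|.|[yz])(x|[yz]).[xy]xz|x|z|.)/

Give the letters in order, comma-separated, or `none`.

A → no match
B → no match — must start with `z`
C → no match
D → match
E → no match

D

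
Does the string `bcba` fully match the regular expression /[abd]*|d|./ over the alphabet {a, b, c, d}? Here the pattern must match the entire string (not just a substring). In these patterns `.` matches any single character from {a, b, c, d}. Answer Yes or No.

No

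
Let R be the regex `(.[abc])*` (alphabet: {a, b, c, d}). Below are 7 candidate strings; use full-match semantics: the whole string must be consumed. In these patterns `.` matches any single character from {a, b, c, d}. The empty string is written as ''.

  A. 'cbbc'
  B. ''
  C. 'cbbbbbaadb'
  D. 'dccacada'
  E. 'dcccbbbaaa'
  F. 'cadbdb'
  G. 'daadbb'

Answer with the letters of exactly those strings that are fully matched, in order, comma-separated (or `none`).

A. 'cbbc' → match
B. '' → match
C. 'cbbbbbaadb' → match
D. 'dccacada' → match
E. 'dcccbbbaaa' → match
F. 'cadbdb' → match
G. 'daadbb' → no match

A, B, C, D, E, F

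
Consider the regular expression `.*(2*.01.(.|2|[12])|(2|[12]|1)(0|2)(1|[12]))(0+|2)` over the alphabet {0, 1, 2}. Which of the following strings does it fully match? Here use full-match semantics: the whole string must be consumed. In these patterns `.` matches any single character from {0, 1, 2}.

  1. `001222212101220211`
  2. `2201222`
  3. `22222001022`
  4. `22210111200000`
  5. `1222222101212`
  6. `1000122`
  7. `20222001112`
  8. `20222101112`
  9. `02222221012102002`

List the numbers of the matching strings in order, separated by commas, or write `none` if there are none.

2, 3, 5, 7, 8

1 → no match
2 → match
3 → match
4 → no match
5 → match
6 → no match
7 → match
8 → match
9 → no match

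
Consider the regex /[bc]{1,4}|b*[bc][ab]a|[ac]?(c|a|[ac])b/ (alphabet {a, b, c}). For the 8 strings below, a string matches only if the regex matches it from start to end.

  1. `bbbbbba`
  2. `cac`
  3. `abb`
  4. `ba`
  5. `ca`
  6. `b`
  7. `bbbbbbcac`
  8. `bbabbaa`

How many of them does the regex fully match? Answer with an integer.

1 → match
2 → no match
3 → no match
4 → no match
5 → no match
6 → match
7 → no match
8 → no match
Total matched: 2

2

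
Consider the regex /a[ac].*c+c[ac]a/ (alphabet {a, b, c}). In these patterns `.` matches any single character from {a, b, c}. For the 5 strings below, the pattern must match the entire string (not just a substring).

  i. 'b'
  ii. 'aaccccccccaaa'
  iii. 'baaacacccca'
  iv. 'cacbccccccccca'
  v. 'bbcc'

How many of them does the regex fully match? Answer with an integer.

0

i → no match — must start with 'a'
ii → no match
iii → no match — must start with 'a'
iv → no match — must start with 'a'
v → no match — must start with 'a'
Total matched: 0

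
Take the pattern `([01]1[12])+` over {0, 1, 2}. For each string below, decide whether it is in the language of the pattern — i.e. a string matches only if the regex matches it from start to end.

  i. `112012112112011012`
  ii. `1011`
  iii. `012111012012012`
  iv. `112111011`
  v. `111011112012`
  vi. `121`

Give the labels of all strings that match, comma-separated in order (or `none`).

i → match
ii. `1011` → no match
iii → match
iv. `112111011` → match
v. `111011112012` → match
vi. `121` → no match

i, iii, iv, v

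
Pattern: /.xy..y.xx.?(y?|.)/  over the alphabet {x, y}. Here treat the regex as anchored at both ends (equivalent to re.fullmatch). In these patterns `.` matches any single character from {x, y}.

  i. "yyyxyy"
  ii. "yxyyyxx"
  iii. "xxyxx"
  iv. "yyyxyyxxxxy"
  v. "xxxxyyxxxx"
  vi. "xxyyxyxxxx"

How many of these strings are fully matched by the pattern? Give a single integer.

i. "yyyxyy" → no match
ii. "yxyyyxx" → no match
iii. "xxyxx" → no match
iv. "yyyxyyxxxxy" → no match
v. "xxxxyyxxxx" → no match
vi. "xxyyxyxxxx" → match
Total matched: 1

1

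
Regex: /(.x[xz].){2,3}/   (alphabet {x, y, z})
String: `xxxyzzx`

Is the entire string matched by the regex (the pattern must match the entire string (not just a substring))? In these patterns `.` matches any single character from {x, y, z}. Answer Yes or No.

No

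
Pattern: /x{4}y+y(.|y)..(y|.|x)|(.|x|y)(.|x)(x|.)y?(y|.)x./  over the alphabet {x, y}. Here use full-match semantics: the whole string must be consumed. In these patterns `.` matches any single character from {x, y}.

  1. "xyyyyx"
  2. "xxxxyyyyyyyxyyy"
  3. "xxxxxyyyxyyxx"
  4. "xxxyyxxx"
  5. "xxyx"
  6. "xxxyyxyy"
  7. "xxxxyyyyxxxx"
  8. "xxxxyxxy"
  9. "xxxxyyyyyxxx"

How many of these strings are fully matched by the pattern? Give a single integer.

3

1. "xyyyyx" → no match
2 → match
3 → no match
4. "xxxyyxxx" → no match
5. "xxyx" → no match
6. "xxxyyxyy" → no match
7. "xxxxyyyyxxxx" → match
8. "xxxxyxxy" → no match
9. "xxxxyyyyyxxx" → match
Total matched: 3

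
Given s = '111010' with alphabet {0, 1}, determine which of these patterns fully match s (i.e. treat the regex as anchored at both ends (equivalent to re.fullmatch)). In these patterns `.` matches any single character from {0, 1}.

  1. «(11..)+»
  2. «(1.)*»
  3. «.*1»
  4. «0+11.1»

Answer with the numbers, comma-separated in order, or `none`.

2

1 → no match
2 → match
3 → no match — must end with '1'
4 → no match — must start with '0'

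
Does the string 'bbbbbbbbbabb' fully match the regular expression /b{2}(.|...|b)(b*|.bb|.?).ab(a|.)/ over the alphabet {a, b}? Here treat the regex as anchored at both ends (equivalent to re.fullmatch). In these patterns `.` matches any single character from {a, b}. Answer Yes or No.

Yes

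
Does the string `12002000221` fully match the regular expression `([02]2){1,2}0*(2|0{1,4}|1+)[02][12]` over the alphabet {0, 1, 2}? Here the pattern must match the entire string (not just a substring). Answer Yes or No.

No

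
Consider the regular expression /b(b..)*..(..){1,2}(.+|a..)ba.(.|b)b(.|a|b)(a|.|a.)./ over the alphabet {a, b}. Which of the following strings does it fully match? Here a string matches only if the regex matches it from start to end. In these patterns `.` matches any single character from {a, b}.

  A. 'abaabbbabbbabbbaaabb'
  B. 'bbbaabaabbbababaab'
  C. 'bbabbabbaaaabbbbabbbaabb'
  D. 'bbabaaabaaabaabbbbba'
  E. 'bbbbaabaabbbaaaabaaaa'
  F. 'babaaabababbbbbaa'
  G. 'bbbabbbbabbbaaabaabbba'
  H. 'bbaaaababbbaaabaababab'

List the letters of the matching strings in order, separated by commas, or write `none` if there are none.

A → no match — must start with 'b'
B → match
C → match
D → no match
E → no match
F → no match
G → no match
H → no match

B, C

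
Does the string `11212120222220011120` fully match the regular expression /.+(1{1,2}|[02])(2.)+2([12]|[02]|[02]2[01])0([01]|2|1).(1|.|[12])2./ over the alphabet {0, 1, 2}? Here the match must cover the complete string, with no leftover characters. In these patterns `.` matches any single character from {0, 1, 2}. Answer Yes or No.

Yes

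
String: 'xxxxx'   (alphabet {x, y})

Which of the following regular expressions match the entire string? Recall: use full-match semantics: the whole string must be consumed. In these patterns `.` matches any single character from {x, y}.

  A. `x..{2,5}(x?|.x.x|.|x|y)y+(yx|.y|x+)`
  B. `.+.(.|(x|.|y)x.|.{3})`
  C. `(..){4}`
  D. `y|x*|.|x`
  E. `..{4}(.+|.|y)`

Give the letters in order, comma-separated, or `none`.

A → no match
B → match
C → no match
D → match
E → no match

B, D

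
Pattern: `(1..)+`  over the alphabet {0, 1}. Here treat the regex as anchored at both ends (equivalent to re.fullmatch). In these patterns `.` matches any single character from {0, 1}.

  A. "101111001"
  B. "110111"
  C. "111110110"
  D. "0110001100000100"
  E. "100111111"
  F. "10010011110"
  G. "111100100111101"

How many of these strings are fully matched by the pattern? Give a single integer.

A → no match
B → match
C → match
D → no match — must start with "1"
E → match
F → no match
G → match
Total matched: 4

4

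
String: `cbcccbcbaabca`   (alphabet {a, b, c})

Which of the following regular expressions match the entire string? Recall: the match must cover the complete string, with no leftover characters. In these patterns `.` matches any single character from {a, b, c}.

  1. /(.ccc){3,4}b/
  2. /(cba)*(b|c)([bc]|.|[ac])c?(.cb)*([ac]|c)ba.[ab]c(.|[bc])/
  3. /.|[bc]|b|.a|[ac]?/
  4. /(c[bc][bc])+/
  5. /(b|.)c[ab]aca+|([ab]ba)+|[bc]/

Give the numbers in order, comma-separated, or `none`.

2

1 → no match — must end with `cccb`
2 → match
3 → no match
4 → no match
5 → no match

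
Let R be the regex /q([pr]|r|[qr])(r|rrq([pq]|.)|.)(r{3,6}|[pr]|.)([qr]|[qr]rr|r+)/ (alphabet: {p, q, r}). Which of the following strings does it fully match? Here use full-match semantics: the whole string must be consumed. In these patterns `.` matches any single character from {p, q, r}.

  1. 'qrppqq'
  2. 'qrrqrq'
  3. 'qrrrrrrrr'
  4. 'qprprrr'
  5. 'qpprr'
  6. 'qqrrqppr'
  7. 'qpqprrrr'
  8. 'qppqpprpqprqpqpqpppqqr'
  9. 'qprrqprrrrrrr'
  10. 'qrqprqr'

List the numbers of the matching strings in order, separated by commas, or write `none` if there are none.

3, 4, 5, 6, 7, 9

1 → no match
2 → no match
3 → match
4 → match
5 → match
6 → match
7 → match
8 → no match
9 → match
10 → no match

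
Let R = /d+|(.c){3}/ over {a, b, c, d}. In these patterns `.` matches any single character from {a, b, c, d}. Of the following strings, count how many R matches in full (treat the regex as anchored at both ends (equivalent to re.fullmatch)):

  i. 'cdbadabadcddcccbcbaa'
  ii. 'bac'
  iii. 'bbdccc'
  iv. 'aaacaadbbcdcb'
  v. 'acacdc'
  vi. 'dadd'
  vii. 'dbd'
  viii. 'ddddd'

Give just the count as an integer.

2

i → no match
ii → no match
iii → no match
iv → no match
v → match
vi → no match
vii → no match
viii → match
Total matched: 2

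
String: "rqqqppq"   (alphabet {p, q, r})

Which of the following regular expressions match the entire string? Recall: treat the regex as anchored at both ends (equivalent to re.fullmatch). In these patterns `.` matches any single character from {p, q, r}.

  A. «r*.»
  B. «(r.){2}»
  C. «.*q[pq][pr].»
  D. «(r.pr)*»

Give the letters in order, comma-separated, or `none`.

C

A → no match
B → no match
C → match
D → no match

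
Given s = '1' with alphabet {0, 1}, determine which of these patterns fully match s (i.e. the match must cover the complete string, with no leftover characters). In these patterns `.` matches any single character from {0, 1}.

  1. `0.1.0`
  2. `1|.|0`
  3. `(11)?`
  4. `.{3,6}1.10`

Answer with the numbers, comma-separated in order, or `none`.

2

1 → no match — must start with '0'
2 → match
3 → no match
4 → no match — must end with '10'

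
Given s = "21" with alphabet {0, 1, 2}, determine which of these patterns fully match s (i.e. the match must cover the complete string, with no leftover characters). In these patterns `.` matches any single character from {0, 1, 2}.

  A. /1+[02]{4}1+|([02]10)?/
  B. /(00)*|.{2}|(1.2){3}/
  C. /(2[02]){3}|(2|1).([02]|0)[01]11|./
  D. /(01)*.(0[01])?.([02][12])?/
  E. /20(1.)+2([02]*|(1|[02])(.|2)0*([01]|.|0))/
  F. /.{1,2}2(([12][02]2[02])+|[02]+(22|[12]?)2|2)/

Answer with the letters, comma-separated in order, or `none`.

B, D

A → no match
B → match
C → no match
D → match
E → no match — must start with "201"
F → no match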